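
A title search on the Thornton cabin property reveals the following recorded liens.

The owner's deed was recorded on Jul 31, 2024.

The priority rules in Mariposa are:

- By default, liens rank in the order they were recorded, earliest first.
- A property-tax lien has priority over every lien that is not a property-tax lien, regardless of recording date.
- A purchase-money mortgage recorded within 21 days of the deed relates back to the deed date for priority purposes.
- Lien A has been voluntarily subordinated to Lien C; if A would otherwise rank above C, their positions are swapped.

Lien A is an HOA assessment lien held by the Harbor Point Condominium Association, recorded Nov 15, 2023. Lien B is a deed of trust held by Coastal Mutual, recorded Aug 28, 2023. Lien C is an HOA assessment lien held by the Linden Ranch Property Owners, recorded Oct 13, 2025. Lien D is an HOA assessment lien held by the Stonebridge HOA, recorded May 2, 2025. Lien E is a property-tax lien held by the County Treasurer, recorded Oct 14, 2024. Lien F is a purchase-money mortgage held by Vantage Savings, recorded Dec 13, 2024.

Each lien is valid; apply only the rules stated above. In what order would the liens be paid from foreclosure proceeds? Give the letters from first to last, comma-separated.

Effective dates: F was recorded 135 days after the deed, outside the 21-day window, so it keeps its recording date.
E is a property-tax lien, so it outranks all other liens regardless of date.
Remaining liens by effective date: B (Aug 28, 2023), A (Nov 15, 2023), F (Dec 13, 2024), D (May 2, 2025), C (Oct 13, 2025).
Because A would otherwise rank above C, the subordination swaps them.

E, B, C, F, D, A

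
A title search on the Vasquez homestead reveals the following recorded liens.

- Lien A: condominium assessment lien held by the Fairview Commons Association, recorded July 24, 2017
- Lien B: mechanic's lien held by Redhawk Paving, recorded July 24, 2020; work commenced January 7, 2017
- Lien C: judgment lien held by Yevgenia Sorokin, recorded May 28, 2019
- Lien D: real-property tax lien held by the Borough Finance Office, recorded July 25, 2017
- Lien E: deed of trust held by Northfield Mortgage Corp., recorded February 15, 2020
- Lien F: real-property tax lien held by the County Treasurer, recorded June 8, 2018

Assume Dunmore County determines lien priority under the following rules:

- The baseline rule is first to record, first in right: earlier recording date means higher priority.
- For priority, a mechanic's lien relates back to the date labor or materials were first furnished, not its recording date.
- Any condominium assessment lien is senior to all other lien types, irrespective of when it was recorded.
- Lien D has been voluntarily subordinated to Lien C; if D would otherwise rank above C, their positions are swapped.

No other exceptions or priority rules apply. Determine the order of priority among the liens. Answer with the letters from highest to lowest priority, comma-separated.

Adjusting effective dates: B is treated as recorded January 7, 2017, the work-commencement date.
As a condominium assessment lien, A is senior to every other lien.
Remaining liens by effective date: B (January 7, 2017), D (July 25, 2017), F (June 8, 2018), C (May 28, 2019), E (February 15, 2020).
D is senior to C before the subordination, so the two trade places.

A, B, C, F, D, E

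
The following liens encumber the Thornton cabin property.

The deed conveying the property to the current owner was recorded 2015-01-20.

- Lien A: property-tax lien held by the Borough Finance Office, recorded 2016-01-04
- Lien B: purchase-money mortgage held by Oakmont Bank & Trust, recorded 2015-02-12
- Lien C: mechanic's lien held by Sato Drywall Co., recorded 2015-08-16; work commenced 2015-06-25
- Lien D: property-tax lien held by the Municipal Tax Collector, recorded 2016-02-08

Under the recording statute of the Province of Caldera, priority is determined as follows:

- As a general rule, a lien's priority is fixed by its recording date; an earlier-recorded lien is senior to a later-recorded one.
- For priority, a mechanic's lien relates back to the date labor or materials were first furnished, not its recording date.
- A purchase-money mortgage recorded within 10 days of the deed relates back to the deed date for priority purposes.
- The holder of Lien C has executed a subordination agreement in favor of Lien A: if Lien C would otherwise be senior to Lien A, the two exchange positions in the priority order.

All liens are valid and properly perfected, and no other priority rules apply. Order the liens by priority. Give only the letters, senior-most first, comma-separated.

B, A, C, D

Adjusting effective dates: B was recorded 23 days after the deed — beyond 10 days — so no relation-back applies; C relates back to 2015-06-25 (work commenced).
By effective date: B (2015-02-12), C (2015-06-25), A (2016-01-04), D (2016-02-08).
C is senior to A before the subordination, so the two trade places.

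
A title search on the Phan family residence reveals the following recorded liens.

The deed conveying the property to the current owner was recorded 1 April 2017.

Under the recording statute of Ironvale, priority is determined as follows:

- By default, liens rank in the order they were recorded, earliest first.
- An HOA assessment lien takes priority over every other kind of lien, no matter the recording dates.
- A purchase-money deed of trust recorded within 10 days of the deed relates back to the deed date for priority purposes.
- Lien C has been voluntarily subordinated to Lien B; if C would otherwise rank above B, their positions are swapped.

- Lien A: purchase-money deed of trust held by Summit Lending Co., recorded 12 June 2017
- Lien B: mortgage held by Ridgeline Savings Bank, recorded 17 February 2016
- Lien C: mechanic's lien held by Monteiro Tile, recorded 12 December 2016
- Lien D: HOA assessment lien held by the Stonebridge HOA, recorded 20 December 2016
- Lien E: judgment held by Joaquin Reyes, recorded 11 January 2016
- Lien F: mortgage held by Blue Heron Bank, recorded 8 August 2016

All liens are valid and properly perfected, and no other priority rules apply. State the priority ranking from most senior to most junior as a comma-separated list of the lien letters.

D, E, B, F, C, A

Effective dates after the stated exceptions: A missed the 10-day window (72 days after the deed), so its recording date stands.
D, as an HOA assessment lien, has superpriority and ranks first.
Remaining liens by effective date: E (11 January 2016), B (17 February 2016), F (8 August 2016), C (12 December 2016), A (12 June 2017).
C is already junior to B, so the subordination agreement changes nothing.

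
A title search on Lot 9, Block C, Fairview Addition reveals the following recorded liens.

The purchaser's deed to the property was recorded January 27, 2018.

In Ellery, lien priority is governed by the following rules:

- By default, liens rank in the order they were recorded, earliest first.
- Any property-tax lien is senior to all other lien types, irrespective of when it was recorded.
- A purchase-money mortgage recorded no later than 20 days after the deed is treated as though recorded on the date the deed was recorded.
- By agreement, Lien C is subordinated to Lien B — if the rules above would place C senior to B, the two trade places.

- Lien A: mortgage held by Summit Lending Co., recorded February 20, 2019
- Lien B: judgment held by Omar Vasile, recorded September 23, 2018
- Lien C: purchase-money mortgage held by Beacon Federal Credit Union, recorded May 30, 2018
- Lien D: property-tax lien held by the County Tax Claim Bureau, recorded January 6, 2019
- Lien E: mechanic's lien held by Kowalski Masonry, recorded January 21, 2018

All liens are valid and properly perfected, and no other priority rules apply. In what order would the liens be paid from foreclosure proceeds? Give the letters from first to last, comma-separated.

Effective dates after the stated exceptions: C was recorded 123 days after the deed, outside the 20-day window, so it keeps its recording date.
D is a property-tax lien and takes priority over every other lien.
The other liens, earliest effective date first: E (January 21, 2018), C (May 30, 2018), B (September 23, 2018), A (February 20, 2019).
C would otherwise be senior to B, so under the subordination agreement C and B exchange positions.

D, E, B, C, A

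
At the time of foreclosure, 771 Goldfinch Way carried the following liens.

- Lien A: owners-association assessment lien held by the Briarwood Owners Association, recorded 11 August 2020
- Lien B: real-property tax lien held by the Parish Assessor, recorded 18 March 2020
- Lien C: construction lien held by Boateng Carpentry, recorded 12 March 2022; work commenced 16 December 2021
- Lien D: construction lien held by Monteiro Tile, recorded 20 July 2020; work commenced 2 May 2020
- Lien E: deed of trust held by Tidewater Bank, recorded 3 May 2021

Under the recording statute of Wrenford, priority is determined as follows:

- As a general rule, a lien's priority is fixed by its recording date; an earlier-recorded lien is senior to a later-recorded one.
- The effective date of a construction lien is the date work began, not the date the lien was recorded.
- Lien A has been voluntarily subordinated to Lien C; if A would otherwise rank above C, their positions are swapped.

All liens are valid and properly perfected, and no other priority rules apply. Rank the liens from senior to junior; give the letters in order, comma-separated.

Effective dates: C's effective date is 16 December 2021, when work began; D's effective date is 2 May 2020, when work began.
By effective date: B (18 March 2020), D (2 May 2020), A (11 August 2020), E (3 May 2021), C (16 December 2021).
The subordination applies — A was senior to C — so A and C swap.

B, D, C, E, A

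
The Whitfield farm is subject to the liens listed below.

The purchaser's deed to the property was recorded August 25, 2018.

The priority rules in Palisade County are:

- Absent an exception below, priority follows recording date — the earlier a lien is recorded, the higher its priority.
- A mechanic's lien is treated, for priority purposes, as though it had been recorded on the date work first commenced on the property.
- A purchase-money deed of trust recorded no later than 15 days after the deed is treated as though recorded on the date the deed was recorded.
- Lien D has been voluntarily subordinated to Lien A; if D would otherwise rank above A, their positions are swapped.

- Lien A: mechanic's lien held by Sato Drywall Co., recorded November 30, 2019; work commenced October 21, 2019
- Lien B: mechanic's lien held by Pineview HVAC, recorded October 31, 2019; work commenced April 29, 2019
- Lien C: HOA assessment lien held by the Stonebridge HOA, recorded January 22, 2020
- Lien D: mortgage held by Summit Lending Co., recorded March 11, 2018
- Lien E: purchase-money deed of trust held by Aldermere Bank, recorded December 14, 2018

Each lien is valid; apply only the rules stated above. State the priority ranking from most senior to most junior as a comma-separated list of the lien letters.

Effective dates: A is treated as recorded October 21, 2019, the work-commencement date; B is treated as recorded April 29, 2019, the work-commencement date; E missed the 15-day window (111 days after the deed), so its recording date stands.
Sorted by effective date: D (March 11, 2018), E (December 14, 2018), B (April 29, 2019), A (October 21, 2019), C (January 22, 2020).
Because D would otherwise rank above A, the subordination swaps them.

A, E, B, D, C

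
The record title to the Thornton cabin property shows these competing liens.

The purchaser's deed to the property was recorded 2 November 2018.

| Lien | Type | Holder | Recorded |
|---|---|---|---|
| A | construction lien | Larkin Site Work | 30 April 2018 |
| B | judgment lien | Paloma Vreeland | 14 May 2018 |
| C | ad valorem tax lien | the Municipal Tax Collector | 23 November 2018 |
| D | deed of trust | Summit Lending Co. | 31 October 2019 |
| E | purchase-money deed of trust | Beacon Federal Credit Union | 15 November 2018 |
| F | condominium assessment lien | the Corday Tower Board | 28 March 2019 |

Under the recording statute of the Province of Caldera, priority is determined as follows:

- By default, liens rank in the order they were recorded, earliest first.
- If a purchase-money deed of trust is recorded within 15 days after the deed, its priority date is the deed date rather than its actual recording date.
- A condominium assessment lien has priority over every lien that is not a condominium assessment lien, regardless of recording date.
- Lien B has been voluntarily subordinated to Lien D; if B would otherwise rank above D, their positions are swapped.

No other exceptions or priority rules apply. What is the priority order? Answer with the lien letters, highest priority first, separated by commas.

Adjusting effective dates: E relates back to the deed date 2 November 2018.
As a condominium assessment lien, F is senior to every other lien.
Ordering the rest by effective date: A (30 April 2018), B (14 May 2018), E (2 November 2018), C (23 November 2018), D (31 October 2019).
Because B would otherwise rank above D, the subordination swaps them.

F, A, D, E, C, B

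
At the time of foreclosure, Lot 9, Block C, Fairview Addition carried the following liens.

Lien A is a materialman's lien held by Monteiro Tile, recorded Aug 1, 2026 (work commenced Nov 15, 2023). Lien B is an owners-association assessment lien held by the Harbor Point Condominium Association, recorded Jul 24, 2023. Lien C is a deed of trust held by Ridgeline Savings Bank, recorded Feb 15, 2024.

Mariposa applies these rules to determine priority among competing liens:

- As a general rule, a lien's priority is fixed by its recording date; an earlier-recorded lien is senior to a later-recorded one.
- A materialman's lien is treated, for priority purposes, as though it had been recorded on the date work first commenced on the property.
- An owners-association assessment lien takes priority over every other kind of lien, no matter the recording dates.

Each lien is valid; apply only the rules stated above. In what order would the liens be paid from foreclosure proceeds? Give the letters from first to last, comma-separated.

First, effective dates: A is treated as recorded Nov 15, 2023, the work-commencement date.
As an owners-association assessment lien, B is senior to every other lien.
Among the remaining liens, by effective date: A (Nov 15, 2023), C (Feb 15, 2024).

B, A, C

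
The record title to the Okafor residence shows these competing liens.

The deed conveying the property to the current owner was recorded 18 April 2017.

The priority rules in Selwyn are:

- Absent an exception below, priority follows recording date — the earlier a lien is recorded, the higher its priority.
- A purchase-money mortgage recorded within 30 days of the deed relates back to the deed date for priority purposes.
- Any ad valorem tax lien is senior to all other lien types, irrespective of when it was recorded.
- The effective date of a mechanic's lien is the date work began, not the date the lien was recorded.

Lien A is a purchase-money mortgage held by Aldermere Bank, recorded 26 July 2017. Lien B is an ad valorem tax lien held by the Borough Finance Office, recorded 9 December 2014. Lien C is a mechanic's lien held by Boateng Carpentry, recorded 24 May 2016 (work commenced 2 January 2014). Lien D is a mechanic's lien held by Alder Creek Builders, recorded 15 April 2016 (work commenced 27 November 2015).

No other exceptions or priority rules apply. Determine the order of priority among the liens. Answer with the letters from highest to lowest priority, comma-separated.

B, C, D, A

Effective dates: A missed the 30-day window (99 days after the deed), so its recording date stands; C relates back to 2 January 2014 (work commenced); D relates back to 27 November 2015 (work commenced).
B, as an ad valorem tax lien, has superpriority and ranks first.
Ordering the rest by effective date: C (2 January 2014), D (27 November 2015), A (26 July 2017).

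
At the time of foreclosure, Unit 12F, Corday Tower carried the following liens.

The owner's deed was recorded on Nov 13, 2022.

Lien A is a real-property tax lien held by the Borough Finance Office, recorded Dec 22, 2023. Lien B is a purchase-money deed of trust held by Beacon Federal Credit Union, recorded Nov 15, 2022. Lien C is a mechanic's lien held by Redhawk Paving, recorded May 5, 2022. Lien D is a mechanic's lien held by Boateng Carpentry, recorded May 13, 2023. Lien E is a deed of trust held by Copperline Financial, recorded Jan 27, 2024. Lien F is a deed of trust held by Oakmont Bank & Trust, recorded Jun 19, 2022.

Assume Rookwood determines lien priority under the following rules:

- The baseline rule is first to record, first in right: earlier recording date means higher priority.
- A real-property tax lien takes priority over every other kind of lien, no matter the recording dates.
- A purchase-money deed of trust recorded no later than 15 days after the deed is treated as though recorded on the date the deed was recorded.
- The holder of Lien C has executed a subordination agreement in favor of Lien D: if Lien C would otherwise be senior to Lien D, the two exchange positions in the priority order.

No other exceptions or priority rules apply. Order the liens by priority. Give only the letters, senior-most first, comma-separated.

A, D, F, B, C, E

Effective dates: B's effective date is the deed date, Nov 13, 2022.
A is a real-property tax lien, so it outranks all other liens regardless of date.
Among the remaining liens, by effective date: C (May 5, 2022), F (Jun 19, 2022), B (Nov 13, 2022), D (May 13, 2023), E (Jan 27, 2024).
The subordination applies — C was senior to D — so C and D swap.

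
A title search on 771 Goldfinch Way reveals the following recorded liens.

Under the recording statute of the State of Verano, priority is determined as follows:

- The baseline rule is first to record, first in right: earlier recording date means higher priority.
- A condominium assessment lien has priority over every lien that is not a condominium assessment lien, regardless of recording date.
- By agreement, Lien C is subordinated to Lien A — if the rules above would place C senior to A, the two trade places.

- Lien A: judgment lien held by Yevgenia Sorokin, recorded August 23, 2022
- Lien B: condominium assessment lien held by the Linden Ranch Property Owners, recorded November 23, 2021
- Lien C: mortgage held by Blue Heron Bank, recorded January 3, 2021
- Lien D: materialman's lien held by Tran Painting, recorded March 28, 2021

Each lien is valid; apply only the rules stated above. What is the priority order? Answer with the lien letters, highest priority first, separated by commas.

B, A, D, C

B is a condominium assessment lien, so it outranks all other liens regardless of date.
Ordering the rest by effective date: C (January 3, 2021), D (March 28, 2021), A (August 23, 2022).
C is senior to A before the subordination, so the two trade places.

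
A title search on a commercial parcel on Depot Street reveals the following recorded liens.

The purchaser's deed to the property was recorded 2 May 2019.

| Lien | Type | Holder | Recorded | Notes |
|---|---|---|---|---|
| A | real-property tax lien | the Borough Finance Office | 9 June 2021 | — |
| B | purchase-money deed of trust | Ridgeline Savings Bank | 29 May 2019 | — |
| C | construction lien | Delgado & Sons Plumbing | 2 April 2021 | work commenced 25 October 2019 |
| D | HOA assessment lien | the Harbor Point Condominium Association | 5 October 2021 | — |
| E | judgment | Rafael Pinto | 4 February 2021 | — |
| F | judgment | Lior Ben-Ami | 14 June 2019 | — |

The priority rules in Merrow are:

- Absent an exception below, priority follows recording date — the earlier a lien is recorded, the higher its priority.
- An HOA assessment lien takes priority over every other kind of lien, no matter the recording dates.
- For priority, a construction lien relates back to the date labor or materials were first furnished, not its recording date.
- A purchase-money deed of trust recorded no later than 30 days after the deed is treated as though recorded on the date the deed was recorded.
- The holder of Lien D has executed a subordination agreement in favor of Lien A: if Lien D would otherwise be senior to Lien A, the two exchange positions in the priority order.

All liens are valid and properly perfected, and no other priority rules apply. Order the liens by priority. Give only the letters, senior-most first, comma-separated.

A, B, F, C, E, D

First, effective dates: B relates back to the deed date 2 May 2019; C's effective date is 25 October 2019, when work began.
D is an HOA assessment lien and takes priority over every other lien.
The other liens, earliest effective date first: B (2 May 2019), F (14 June 2019), C (25 October 2019), E (4 February 2021), A (9 June 2021).
D is senior to A before the subordination, so the two trade places.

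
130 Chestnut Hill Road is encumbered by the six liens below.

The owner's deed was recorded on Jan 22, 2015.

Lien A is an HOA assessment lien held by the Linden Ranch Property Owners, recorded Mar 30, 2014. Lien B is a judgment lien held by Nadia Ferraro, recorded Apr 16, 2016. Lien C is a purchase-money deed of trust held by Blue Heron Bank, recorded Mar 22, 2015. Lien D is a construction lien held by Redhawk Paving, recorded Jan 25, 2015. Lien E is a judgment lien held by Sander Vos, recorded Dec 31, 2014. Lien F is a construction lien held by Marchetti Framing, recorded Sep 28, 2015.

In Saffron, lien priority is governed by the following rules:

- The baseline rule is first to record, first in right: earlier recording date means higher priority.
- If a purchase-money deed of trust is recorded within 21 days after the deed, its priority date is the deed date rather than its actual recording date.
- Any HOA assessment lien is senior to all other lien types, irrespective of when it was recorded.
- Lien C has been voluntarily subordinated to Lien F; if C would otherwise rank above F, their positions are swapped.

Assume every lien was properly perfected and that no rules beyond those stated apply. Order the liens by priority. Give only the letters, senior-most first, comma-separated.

Effective dates: C missed the 21-day window (59 days after the deed), so its recording date stands.
A is an HOA assessment lien and takes priority over every other lien.
Among the remaining liens, by effective date: E (Dec 31, 2014), D (Jan 25, 2015), C (Mar 22, 2015), F (Sep 28, 2015), B (Apr 16, 2016).
C would otherwise be senior to F, so under the subordination agreement C and F exchange positions.

A, E, D, F, C, B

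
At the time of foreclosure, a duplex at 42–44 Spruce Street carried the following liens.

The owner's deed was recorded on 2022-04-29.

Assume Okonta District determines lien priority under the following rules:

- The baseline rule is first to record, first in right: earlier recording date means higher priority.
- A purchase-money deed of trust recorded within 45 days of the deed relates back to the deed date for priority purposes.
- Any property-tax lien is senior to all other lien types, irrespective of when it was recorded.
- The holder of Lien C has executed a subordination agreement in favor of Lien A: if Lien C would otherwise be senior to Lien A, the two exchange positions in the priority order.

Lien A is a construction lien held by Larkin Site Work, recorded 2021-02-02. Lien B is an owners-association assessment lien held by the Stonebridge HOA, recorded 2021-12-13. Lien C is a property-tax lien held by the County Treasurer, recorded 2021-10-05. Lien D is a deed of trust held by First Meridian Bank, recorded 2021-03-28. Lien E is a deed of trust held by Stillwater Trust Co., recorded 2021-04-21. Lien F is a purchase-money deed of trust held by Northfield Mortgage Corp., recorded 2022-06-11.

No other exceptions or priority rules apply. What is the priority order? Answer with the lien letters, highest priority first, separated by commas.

Adjusting effective dates: F relates back to the deed date 2022-04-29.
C is a property-tax lien and takes priority over every other lien.
The other liens, earliest effective date first: A (2021-02-02), D (2021-03-28), E (2021-04-21), B (2021-12-13), F (2022-04-29).
The subordination applies — C was senior to A — so C and A swap.

A, C, D, E, B, F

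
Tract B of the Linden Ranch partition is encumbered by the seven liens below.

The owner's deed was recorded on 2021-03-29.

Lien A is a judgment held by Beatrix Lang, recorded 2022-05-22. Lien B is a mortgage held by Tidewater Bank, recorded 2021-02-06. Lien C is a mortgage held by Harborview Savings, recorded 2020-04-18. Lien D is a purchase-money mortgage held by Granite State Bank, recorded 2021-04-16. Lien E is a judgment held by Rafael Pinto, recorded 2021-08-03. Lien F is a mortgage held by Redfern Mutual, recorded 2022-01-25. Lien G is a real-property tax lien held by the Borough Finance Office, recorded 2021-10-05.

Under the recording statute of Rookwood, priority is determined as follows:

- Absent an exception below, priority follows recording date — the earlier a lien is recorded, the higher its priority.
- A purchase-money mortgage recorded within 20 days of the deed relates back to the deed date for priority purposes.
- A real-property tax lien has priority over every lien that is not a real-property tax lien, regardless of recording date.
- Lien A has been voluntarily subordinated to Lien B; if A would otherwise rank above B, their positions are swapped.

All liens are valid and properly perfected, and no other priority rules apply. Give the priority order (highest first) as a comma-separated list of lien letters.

G, C, B, D, E, F, A

Adjusting effective dates: D's effective date is the deed date, 2021-03-29.
G, as a real-property tax lien, has superpriority and ranks first.
Remaining liens by effective date: C (2020-04-18), B (2021-02-06), D (2021-03-29), E (2021-08-03), F (2022-01-25), A (2022-05-22).
A is already junior to B, so the subordination agreement changes nothing.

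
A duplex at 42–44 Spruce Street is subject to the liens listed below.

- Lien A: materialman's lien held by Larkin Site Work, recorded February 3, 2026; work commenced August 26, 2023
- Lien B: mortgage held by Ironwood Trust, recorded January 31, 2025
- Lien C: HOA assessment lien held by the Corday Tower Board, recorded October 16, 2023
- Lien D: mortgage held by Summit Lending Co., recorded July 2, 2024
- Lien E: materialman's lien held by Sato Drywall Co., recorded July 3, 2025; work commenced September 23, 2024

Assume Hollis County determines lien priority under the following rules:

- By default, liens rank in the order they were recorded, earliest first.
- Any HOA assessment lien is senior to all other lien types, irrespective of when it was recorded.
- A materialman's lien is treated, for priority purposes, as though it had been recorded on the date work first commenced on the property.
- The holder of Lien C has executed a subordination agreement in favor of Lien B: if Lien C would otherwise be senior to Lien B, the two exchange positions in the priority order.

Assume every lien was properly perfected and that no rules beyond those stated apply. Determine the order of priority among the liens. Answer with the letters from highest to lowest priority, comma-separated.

Effective dates: A relates back to August 26, 2023 (work commenced); E is treated as recorded September 23, 2024, the work-commencement date.
C, as an HOA assessment lien, has superpriority and ranks first.
Remaining liens by effective date: A (August 26, 2023), D (July 2, 2024), E (September 23, 2024), B (January 31, 2025).
C is senior to B before the subordination, so the two trade places.

B, A, D, E, C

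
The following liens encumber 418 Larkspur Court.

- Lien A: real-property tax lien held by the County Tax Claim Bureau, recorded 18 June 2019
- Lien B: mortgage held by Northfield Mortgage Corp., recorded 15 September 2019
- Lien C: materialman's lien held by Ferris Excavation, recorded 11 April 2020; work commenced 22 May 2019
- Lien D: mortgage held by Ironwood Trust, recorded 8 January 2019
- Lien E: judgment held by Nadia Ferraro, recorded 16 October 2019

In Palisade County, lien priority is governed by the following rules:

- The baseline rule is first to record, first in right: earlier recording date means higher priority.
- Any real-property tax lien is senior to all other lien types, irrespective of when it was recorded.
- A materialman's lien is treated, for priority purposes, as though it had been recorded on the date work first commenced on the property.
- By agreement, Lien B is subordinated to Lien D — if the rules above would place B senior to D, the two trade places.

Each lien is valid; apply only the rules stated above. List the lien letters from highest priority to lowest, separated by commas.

A, D, C, B, E

Effective dates after the stated exceptions: C is treated as recorded 22 May 2019, the work-commencement date.
A, as a real-property tax lien, has superpriority and ranks first.
Remaining liens by effective date: D (8 January 2019), C (22 May 2019), B (15 September 2019), E (16 October 2019).
B already ranks below D; the subordination has no effect.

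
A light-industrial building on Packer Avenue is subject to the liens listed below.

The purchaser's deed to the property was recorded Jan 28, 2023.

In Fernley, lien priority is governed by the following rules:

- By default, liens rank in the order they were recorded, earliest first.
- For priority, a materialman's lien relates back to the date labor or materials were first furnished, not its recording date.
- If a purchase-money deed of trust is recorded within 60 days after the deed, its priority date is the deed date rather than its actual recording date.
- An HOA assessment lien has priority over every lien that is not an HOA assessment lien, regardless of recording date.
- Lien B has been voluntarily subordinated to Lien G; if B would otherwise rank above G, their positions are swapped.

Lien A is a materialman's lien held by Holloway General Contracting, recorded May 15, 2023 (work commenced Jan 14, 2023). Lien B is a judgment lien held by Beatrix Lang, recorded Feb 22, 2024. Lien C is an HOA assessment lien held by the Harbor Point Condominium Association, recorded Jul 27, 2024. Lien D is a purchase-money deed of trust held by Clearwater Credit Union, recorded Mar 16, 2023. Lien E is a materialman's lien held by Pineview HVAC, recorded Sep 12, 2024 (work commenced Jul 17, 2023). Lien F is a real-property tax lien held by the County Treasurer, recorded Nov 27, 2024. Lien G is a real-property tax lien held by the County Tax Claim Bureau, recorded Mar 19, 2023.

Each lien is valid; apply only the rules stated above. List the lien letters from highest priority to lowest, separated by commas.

C, A, D, G, E, B, F

First, effective dates: A relates back to Jan 14, 2023 (work commenced); D relates back to the deed date Jan 28, 2023; E's effective date is Jul 17, 2023, when work began.
As an HOA assessment lien, C is senior to every other lien.
The other liens, earliest effective date first: A (Jan 14, 2023), D (Jan 28, 2023), G (Mar 19, 2023), E (Jul 17, 2023), B (Feb 22, 2024), F (Nov 27, 2024).
B already ranks below G; the subordination has no effect.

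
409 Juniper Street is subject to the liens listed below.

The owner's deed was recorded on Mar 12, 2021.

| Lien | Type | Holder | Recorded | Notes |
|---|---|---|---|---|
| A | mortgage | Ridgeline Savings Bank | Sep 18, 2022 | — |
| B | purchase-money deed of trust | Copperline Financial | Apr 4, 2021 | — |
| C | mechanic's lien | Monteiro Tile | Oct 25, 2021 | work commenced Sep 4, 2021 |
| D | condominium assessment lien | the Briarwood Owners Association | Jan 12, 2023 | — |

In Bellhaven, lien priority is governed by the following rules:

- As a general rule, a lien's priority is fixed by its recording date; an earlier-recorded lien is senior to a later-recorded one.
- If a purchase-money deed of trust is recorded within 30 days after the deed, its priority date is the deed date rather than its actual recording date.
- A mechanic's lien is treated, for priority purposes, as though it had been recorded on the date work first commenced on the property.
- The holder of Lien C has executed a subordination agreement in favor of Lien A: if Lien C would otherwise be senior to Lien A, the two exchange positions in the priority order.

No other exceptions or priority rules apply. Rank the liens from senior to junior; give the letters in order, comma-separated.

Effective dates: B relates back to the deed date Mar 12, 2021; C relates back to Sep 4, 2021 (work commenced).
Ordering by effective date: B (Mar 12, 2021), C (Sep 4, 2021), A (Sep 18, 2022), D (Jan 12, 2023).
The subordination applies — C was senior to A — so C and A swap.

B, A, C, D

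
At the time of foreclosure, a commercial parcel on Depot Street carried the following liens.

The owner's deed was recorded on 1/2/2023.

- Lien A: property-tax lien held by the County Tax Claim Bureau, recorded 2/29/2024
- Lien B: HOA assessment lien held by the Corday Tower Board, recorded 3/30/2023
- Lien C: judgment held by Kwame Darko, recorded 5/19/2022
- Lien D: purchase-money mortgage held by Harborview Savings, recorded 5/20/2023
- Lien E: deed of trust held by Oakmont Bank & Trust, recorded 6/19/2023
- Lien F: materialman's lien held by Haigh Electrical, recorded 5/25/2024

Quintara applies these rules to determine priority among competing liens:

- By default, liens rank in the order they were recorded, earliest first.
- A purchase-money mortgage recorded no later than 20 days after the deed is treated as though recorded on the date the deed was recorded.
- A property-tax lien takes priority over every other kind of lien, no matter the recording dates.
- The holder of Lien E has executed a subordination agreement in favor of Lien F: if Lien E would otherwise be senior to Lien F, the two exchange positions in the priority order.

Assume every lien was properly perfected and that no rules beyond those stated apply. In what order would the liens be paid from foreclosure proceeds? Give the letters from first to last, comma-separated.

Effective dates: D was recorded 138 days after the deed, outside the 20-day window, so it keeps its recording date.
A is a property-tax lien, so it outranks all other liens regardless of date.
Among the remaining liens, by effective date: C (5/19/2022), B (3/30/2023), D (5/20/2023), E (6/19/2023), F (5/25/2024).
E would otherwise be senior to F, so under the subordination agreement E and F exchange positions.

A, C, B, D, F, E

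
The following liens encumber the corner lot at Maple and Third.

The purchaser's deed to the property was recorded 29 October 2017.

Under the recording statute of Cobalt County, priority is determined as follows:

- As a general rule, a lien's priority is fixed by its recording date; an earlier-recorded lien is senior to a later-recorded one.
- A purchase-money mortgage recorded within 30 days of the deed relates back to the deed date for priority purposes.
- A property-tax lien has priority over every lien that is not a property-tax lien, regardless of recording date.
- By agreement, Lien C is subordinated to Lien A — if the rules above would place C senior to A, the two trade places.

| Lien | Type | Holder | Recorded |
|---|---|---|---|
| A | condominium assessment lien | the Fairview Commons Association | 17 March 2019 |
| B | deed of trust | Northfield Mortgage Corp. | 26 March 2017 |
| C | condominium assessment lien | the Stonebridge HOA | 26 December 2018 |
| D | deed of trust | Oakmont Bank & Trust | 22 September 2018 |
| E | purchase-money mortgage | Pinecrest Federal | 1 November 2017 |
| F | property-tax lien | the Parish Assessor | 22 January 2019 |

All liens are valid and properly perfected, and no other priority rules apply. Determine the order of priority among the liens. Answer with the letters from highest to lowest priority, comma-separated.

F, B, E, D, A, C

Effective dates: E relates back to the deed date 29 October 2017.
As a property-tax lien, F is senior to every other lien.
Ordering the rest by effective date: B (26 March 2017), E (29 October 2017), D (22 September 2018), C (26 December 2018), A (17 March 2019).
The subordination applies — C was senior to A — so C and A swap.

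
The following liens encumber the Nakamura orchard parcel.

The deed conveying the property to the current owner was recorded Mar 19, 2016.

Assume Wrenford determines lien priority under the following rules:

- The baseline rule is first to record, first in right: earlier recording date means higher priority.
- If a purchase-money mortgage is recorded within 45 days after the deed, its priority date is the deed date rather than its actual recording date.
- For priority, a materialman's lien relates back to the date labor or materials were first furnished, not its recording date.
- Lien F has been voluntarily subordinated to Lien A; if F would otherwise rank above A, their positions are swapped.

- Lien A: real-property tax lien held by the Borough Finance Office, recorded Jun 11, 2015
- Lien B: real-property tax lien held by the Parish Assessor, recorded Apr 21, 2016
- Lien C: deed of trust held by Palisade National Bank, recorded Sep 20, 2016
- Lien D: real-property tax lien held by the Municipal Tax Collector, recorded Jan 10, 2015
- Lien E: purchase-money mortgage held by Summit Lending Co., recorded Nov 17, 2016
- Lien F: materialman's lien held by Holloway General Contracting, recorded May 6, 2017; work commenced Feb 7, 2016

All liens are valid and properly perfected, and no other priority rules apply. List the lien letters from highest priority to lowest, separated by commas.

Effective dates after the stated exceptions: E was recorded 243 days after the deed — beyond 45 days — so no relation-back applies; F's effective date is Feb 7, 2016, when work began.
By effective date: D (Jan 10, 2015), A (Jun 11, 2015), F (Feb 7, 2016), B (Apr 21, 2016), C (Sep 20, 2016), E (Nov 17, 2016).
F already ranks below A; the subordination has no effect.

D, A, F, B, C, E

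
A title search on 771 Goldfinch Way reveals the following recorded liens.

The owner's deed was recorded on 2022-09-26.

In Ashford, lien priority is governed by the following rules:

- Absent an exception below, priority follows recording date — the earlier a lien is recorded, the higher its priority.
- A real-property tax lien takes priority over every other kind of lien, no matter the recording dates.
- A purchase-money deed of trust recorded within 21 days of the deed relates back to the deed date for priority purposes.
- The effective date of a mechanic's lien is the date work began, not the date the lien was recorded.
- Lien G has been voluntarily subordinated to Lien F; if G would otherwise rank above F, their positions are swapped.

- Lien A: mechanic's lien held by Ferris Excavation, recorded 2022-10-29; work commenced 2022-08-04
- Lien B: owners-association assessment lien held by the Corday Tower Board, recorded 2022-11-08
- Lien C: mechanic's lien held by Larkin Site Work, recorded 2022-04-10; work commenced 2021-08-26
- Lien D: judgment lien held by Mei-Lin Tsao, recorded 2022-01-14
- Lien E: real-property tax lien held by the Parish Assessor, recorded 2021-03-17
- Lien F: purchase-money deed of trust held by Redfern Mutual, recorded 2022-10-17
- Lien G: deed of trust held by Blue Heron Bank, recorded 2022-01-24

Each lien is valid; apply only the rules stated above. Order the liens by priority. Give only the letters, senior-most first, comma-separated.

Effective dates: A is treated as recorded 2022-08-04, the work-commencement date; C is treated as recorded 2021-08-26, the work-commencement date; F's effective date is the deed date, 2022-09-26.
As a real-property tax lien, E is senior to every other lien.
The other liens, earliest effective date first: C (2021-08-26), D (2022-01-14), G (2022-01-24), A (2022-08-04), F (2022-09-26), B (2022-11-08).
Because G would otherwise rank above F, the subordination swaps them.

E, C, D, F, A, G, B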